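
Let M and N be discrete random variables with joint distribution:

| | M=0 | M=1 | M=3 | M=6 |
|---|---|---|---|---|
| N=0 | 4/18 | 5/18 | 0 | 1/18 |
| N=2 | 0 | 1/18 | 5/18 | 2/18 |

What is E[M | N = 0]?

11/10

P(N = 0) = 5/9.
Summing M·P(M=x,N=y) over the conditioning event gives 11/18.
E[M | N = 0] = (11/18) / (5/9) = 11/10.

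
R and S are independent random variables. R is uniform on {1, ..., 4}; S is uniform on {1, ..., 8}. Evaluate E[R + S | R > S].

Outcomes with R > S: (2,1), (3,1), (3,2), (4,1), (4,2), (4,3), each with probability 1/32.
E[R + S | R > S] = (3 + 4 + 5 + 5 + 6 + 7) / 6 = 5.

5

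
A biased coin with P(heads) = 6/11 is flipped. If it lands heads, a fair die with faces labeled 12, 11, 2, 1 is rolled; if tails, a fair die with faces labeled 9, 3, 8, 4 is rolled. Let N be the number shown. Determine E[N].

69/11

E[N | heads] = (12+11+2+1)/4 = 13/2.
E[N | tails] = (9+3+8+4)/4 = 6.
By the law of total expectation,
E[N] = (6/11)·(13/2) + (5/11)·(6) = 69/11.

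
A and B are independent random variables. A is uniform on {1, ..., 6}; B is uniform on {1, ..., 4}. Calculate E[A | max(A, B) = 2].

5/3

Outcomes with max(A, B) = 2: (1,2), (2,1), (2,2), each with probability 1/24.
E[A | max(A, B) = 2] = (1 + 2 + 2) / 3 = 5/3.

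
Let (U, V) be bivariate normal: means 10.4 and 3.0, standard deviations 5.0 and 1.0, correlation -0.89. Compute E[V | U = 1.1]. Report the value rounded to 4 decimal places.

E[V | U=x] = μ_V + ρ(σ_V/σ_U)(x − μ_U) for jointly normal variables.
E[V | U=1.1] = 3.0 + (-0.89)·(1.0/5.0)·(1.1 − (10.4)) = 3.0 + (-0.178)·(-9.3) = 4.6554.

4.6554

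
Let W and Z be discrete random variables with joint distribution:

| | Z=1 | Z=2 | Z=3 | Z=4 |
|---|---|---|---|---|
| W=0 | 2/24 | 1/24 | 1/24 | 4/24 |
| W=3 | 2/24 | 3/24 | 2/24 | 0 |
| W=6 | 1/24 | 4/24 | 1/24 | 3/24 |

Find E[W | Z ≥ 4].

18/7

P(Z ≥ 4) = 7/24.
Σ W·P over the event = 0·(4/24) + 6·(3/24) = 3/4.
E[W | Z ≥ 4] = (3/4) / (7/24) = 18/7.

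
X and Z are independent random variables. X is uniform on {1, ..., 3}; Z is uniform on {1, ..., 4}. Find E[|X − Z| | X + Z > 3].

P(X + Z > 3) = 3/4.
Summing |X−Z|·P(x,y) over outcomes with X + Z > 3 gives 1.
E[|X − Z| | X + Z > 3] = (1) / (3/4) = 4/3.

4/3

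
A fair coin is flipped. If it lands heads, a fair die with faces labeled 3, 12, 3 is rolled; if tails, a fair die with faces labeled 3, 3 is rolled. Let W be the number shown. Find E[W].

9/2

E[W | heads] = (3+12+3)/3 = 6.
E[W | tails] = (3+3)/2 = 3.
By the law of total expectation,
E[W] = (1/2)·(6) + (1/2)·(3) = 9/2.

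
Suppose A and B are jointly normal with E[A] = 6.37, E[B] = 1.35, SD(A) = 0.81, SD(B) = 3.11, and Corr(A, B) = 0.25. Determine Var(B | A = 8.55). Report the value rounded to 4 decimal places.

Var(B | A=x) = (1 − ρ²)·σ_B².
Var(B | A=8.55) = (3.11)²·(1 − (0.25)²) = 9.6721·0.9375 = 9.0676.

9.0676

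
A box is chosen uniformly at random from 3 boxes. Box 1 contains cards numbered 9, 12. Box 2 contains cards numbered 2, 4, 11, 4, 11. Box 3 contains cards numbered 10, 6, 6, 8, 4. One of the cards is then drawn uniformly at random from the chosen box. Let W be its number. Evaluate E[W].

79/10

E[W | box 1] = (9+12)/2 = 21/2.
E[W | box 2] = (2+4+11+4+11)/5 = 32/5.
E[W | box 3] = (10+6+6+8+4)/5 = 34/5.
E[W] = (1/3)·(21/2) + (1/3)·(32/5) + (1/3)·(34/5) = 79/10.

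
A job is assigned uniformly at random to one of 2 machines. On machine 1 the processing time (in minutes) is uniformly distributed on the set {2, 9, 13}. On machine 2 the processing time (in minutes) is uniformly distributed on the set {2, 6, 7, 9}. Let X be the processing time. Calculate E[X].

E[X | machine 1] = (2+9+13)/3 = 8.
E[X | machine 2] = (2+6+7+9)/4 = 6.
By the law of total expectation,
E[X] = (1/2)·(8) + (1/2)·(6) = 7.

7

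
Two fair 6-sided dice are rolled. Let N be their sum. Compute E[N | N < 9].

P(N < 9) = 13/18.
Σ over the event: 2·1/36 + 3·1/18 + 4·1/12 + 5·1/9 + 6·5/36 + 7·1/6 + 8·5/36 = 38/9.
E[N | N < 9] = (38/9) / (13/18) = 76/13.

76/13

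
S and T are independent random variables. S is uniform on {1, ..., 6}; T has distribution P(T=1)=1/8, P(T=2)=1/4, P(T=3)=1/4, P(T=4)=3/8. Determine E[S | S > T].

P(S > T) = 25/48.
Summing S·P(x,y) over outcomes with S > T gives 119/48.
E[S | S > T] = (119/48) / (25/48) = 119/25.

119/25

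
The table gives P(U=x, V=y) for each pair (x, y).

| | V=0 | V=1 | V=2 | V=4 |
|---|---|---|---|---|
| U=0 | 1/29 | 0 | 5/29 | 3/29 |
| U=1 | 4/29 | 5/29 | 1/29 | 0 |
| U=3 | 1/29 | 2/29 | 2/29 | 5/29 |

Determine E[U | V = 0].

7/6

P(V = 0) = 6/29.
Σ U·P over the event = 0·(1/29) + 1·(4/29) + 3·(1/29) = 7/29.
E[U | V = 0] = (7/29) / (6/29) = 7/6.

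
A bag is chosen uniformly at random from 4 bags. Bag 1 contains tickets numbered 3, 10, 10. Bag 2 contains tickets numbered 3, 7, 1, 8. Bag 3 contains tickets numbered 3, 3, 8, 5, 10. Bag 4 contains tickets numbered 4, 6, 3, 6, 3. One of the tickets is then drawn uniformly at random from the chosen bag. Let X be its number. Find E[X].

E[X | bag 1] = (3+10+10)/3 = 23/3.
E[X | bag 2] = (3+7+1+8)/4 = 19/4.
E[X | bag 3] = (3+3+8+5+10)/5 = 29/5.
E[X | bag 4] = (4+6+3+6+3)/5 = 22/5.
By the law of total expectation,
E[X] = (1/4)·(23/3) + (1/4)·(19/4) + (1/4)·(29/5) + (1/4)·(22/5) = 1357/240.

1357/240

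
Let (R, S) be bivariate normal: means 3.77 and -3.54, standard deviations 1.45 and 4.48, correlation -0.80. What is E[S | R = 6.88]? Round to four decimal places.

-11.2271

For a bivariate normal, E[S | R=x] = μ_S + ρ·(σ_S/σ_R)·(x − μ_R).
E[S | R=6.88] = -3.54 + (-0.80)·(4.48/1.45)·(6.88 − (3.77)) = -3.54 + (-2.471724)·(3.11) = -11.2271.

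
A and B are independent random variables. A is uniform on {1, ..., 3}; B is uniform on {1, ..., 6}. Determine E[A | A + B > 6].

7/3

Outcomes with A + B > 6: (1,6), (2,5), (2,6), (3,4), (3,5), (3,6), each with probability 1/18.
E[A | A + B > 6] = (1 + 2 + 2 + 3 + 3 + 3) / 6 = 7/3.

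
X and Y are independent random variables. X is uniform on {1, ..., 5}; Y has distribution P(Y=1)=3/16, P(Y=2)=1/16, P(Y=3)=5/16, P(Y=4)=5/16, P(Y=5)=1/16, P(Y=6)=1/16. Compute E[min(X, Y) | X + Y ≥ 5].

167/64

P(X + Y ≥ 5) = 4/5.
Summing min(X,Y)·P(x,y) over outcomes with X + Y ≥ 5 gives 167/80.
E[min(X, Y) | X + Y ≥ 5] = (167/80) / (4/5) = 167/64.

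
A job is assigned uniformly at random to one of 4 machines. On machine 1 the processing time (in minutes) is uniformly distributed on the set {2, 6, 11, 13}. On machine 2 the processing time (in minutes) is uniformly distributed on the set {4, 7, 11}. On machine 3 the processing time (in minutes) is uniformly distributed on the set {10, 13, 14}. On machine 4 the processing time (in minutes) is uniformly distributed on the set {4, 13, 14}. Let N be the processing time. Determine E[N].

19/2

E[N | machine 1] = (2+6+11+13)/4 = 8.
E[N | machine 2] = (4+7+11)/3 = 22/3.
E[N | machine 3] = (10+13+14)/3 = 37/3.
E[N | machine 4] = (4+13+14)/3 = 31/3.
E[N] = (1/4)·(8) + (1/4)·(22/3) + (1/4)·(37/3) + (1/4)·(31/3) = 19/2.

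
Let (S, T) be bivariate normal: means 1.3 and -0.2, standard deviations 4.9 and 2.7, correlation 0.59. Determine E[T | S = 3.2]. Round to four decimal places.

For a bivariate normal, E[T | S=x] = μ_T + ρ·(σ_T/σ_S)·(x − μ_S).
E[T | S=3.2] = -0.2 + (0.59)·(2.7/4.9)·(3.2 − (1.3)) = -0.2 + (0.3251)·(1.9) = 0.4177.

0.4177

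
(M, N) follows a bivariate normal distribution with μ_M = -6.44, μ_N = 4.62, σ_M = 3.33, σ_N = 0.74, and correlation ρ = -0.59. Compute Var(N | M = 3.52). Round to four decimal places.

For a bivariate normal, Var(N | M=x) = σ_N²(1 − ρ²).
Var(N | M=3.52) = (0.74)²·(1 − (-0.59)²) = 0.5476·0.6519 = 0.3570.

0.3570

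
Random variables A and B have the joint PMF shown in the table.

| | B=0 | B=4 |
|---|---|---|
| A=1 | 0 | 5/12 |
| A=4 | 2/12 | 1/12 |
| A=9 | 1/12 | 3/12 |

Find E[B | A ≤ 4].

P(A ≤ 4) = 2/3.
Σ B·P over the event = 4·(5/12) + 0·(2/12) + 4·(1/12) = 2.
E[B | A ≤ 4] = (2) / (2/3) = 3.

3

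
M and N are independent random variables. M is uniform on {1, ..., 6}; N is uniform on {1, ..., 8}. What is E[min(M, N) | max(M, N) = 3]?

9/5

Outcomes with max(M, N) = 3: (1,3), (2,3), (3,1), (3,2), (3,3), each with probability 1/48.
E[min(M, N) | max(M, N) = 3] = (1 + 2 + 1 + 2 + 3) / 5 = 9/5.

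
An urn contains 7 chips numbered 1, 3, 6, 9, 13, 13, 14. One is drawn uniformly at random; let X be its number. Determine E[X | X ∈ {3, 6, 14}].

23/3

P(X ∈ {3, 6, 14}) = 3/7.
Σ over the event: 3·1/7 + 6·1/7 + 14·1/7 = 23/7.
E[X | X ∈ {3, 6, 14}] = (23/7) / (3/7) = 23/3.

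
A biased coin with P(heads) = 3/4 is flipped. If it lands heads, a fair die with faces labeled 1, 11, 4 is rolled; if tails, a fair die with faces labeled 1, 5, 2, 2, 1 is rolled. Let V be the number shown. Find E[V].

E[V | heads] = (1+11+4)/3 = 16/3.
E[V | tails] = (1+5+2+2+1)/5 = 11/5.
By the law of total expectation,
E[V] = (3/4)·(16/3) + (1/4)·(11/5) = 91/20.

91/20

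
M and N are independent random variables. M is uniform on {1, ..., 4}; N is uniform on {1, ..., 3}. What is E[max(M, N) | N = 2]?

Outcomes with N = 2: (1,2), (2,2), (3,2), (4,2), each with probability 1/12.
E[max(M, N) | N = 2] = (2 + 2 + 3 + 4) / 4 = 11/4.

11/4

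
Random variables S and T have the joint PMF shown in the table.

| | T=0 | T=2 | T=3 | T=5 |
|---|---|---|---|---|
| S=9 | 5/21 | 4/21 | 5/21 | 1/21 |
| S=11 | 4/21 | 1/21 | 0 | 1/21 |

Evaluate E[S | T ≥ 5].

P(T ≥ 5) = 2/21.
Σ S·P over the event = 9·(1/21) + 11·(1/21) = 20/21.
E[S | T ≥ 5] = (20/21) / (2/21) = 10.

10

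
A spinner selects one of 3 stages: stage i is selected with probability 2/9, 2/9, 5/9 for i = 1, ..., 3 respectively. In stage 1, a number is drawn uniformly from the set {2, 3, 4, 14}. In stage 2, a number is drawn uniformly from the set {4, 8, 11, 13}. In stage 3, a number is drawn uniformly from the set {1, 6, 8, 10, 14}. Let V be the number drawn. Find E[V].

E[V | stage 1] = (2+3+4+14)/4 = 23/4.
E[V | stage 2] = (4+8+11+13)/4 = 9.
E[V | stage 3] = (1+6+8+10+14)/5 = 39/5.
By the law of total expectation,
E[V] = (2/9)·(23/4) + (2/9)·(9) + (5/9)·(39/5) = 137/18.

137/18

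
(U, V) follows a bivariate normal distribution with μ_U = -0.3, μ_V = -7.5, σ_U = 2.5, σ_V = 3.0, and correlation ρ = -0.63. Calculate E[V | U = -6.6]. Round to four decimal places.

For a bivariate normal, E[V | U=x] = μ_V + ρ·(σ_V/σ_U)·(x − μ_U).
E[V | U=-6.6] = -7.5 + (-0.63)·(3.0/2.5)·(-6.6 − (-0.3)) = -7.5 + (-0.756)·(-6.3) = -2.7372.

-2.7372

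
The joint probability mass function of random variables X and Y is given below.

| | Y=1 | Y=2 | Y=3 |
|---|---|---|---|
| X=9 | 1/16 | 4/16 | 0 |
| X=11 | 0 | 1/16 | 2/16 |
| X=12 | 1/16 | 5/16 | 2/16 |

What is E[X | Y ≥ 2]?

P(Y ≥ 2) = 7/8.
Σ X·P over the event = 9·(4/16) + 11·(1/16) + 11·(2/16) + 12·(5/16) + 12·(2/16) = 153/16.
E[X | Y ≥ 2] = (153/16) / (7/8) = 153/14.

153/14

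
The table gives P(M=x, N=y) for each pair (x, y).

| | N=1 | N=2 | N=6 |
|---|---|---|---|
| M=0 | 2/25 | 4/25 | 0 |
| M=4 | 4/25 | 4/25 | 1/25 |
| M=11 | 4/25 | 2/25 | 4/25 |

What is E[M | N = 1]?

6

P(N = 1) = 2/5.
Σ M·P over the event = 0·(2/25) + 4·(4/25) + 11·(4/25) = 12/5.
E[M | N = 1] = (12/5) / (2/5) = 6.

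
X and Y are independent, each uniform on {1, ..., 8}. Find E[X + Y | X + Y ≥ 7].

506/49

P(X + Y ≥ 7) = 49/64.
Summing (X+Y)·P(x,y) over outcomes with X + Y ≥ 7 gives 253/32.
E[X + Y | X + Y ≥ 7] = (253/32) / (49/64) = 506/49.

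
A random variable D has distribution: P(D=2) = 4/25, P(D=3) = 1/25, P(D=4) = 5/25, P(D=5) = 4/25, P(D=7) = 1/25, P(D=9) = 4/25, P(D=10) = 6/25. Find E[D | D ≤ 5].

P(D ≤ 5) = 14/25.
Σ over the event: 2·4/25 + 3·1/25 + 4·1/5 + 5·4/25 = 51/25.
E[D | D ≤ 5] = (51/25) / (14/25) = 51/14.

51/14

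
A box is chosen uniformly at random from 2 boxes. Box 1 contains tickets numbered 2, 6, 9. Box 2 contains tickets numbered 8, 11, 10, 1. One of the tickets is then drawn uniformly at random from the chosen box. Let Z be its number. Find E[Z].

79/12

E[Z | box 1] = (2+6+9)/3 = 17/3.
E[Z | box 2] = (8+11+10+1)/4 = 15/2.
By the law of total expectation,
E[Z] = (1/2)·(17/3) + (1/2)·(15/2) = 79/12.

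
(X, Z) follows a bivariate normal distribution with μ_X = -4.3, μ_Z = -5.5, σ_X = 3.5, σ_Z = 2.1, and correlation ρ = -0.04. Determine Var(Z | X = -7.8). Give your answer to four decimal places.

4.4029

For a bivariate normal, Var(Z | X=x) = σ_Z²(1 − ρ²).
Var(Z | X=-7.8) = (2.1)²·(1 − (-0.04)²) = 4.41·0.9984 = 4.4029.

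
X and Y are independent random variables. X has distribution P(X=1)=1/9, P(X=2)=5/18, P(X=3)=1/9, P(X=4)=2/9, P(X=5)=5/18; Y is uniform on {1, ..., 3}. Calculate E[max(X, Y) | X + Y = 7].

P(X + Y = 7) = 1/6.
Summing max(X,Y)·P(x,y) over outcomes with X + Y = 7 gives 41/54.
E[max(X, Y) | X + Y = 7] = (41/54) / (1/6) = 41/9.

41/9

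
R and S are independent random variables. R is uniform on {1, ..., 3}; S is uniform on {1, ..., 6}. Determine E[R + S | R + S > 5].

64/9

Outcomes with R + S > 5: (1,5), (1,6), (2,4), (2,5), (2,6), (3,3), (3,4), (3,5), (3,6), each with probability 1/18.
E[R + S | R + S > 5] = (6 + 7 + 6 + 7 + 8 + 6 + 7 + 8 + 9) / 9 = 64/9.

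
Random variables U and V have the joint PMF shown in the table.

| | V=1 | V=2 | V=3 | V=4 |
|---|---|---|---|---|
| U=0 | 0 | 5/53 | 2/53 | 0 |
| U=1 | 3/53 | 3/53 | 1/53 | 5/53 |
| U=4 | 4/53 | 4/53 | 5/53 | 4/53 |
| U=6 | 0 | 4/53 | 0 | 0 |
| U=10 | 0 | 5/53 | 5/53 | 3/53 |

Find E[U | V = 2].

P(V = 2) = 21/53.
Σ U·P over the event = 0·(5/53) + 1·(3/53) + 4·(4/53) + 6·(4/53) + 10·(5/53) = 93/53.
E[U | V = 2] = (93/53) / (21/53) = 31/7.

31/7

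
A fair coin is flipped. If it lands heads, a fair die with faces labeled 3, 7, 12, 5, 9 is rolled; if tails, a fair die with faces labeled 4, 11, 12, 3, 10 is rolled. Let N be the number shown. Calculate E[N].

38/5

E[N | heads] = (3+7+12+5+9)/5 = 36/5.
E[N | tails] = (4+11+12+3+10)/5 = 8.
By the law of total expectation,
E[N] = (1/2)·(36/5) + (1/2)·(8) = 38/5.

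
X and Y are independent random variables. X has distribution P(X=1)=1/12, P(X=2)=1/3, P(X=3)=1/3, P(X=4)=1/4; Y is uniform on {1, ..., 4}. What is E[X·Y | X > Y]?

P(X > Y) = 7/16.
Summing XY·P(x,y) over outcomes with X > Y gives 29/12.
E[X·Y | X > Y] = (29/12) / (7/16) = 116/21.

116/21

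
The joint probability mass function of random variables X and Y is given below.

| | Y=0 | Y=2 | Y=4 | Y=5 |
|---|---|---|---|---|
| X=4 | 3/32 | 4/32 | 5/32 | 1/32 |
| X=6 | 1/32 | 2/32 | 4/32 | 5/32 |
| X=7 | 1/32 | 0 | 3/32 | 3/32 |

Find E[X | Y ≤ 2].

P(Y ≤ 2) = 11/32.
Σ X·P over the event = 4·(3/32) + 4·(4/32) + 6·(1/32) + 6·(2/32) + 7·(1/32) = 53/32.
E[X | Y ≤ 2] = (53/32) / (11/32) = 53/11.

53/11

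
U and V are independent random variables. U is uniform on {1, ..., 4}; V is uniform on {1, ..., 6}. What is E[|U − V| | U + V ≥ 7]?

Outcomes with U + V ≥ 7: (1,6), (2,5), (2,6), (3,4), (3,5), (3,6), (4,3), (4,4), (4,5), (4,6), each with probability 1/24.
E[|U − V| | U + V ≥ 7] = (5 + 3 + 4 + 1 + 2 + 3 + 1 + 0 + 1 + 2) / 10 = 11/5.

11/5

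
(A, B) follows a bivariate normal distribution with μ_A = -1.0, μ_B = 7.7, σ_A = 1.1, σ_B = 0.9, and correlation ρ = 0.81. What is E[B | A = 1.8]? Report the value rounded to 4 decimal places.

9.5556

E[B | A=x] = μ_B + ρ(σ_B/σ_A)(x − μ_A) for jointly normal variables.
E[B | A=1.8] = 7.7 + (0.81)·(0.9/1.1)·(1.8 − (-1.0)) = 7.7 + (0.66273)·(2.8) = 9.5556.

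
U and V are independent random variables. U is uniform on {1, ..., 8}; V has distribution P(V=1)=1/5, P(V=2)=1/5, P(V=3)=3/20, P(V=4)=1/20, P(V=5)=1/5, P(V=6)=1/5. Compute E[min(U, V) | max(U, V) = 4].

31/15

P(max(U, V) = 4) = 3/32.
Summing min(U,V)·P(x,y) over outcomes with max(U, V) = 4 gives 31/160.
E[min(U, V) | max(U, V) = 4] = (31/160) / (3/32) = 31/15.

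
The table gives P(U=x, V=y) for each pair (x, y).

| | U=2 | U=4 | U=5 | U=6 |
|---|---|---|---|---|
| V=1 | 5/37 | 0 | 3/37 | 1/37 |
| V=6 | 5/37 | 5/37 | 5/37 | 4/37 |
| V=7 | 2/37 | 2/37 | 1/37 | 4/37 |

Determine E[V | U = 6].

53/9

P(U = 6) = 9/37.
Σ V·P over the event = 1·(1/37) + 6·(4/37) + 7·(4/37) = 53/37.
E[V | U = 6] = (53/37) / (9/37) = 53/9.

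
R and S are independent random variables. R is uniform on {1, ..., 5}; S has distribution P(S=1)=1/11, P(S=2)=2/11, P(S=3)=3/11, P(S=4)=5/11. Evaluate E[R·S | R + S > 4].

P(R + S > 4) = 9/11.
Summing RS·P(x,y) over outcomes with R + S > 4 gives 483/55.
E[R·S | R + S > 4] = (483/55) / (9/11) = 161/15.

161/15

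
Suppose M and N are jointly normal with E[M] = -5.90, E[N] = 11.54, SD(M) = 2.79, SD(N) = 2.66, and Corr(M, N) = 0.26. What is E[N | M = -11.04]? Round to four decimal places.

10.2659

For a bivariate normal, E[N | M=x] = μ_N + ρ·(σ_N/σ_M)·(x − μ_M).
E[N | M=-11.04] = 11.54 + (0.26)·(2.66/2.79)·(-11.04 − (-5.90)) = 11.54 + (0.247885)·(-5.14) = 10.2659.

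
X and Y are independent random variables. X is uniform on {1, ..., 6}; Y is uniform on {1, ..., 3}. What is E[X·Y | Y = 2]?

Outcomes with Y = 2: (1,2), (2,2), (3,2), (4,2), (5,2), (6,2), each with probability 1/18.
E[X·Y | Y = 2] = (2 + 4 + 6 + 8 + 10 + 12) / 6 = 7.

7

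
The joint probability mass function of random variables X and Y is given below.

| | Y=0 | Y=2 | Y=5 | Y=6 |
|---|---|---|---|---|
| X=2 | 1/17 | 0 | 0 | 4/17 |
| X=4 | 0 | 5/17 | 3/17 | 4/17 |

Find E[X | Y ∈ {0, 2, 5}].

P(Y ∈ {0, 2, 5}) = 9/17.
Summing X·P(X=x,Y=y) over the conditioning event gives 2.
E[X | Y ∈ {0, 2, 5}] = (2) / (9/17) = 34/9.

34/9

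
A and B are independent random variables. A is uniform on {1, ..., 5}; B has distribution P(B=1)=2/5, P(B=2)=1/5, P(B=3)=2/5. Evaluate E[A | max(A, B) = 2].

7/4

P(max(A, B) = 2) = 4/25.
Summing A·P(x,y) over outcomes with max(A, B) = 2 gives 7/25.
E[A | max(A, B) = 2] = (7/25) / (4/25) = 7/4.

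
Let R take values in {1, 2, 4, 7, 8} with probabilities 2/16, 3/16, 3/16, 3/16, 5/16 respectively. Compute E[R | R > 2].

73/11

P(R > 2) = 11/16.
Σ over the event: 4·3/16 + 7·3/16 + 8·5/16 = 73/16.
E[R | R > 2] = (73/16) / (11/16) = 73/11.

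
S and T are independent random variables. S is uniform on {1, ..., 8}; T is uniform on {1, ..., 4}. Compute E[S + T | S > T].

P(S > T) = 11/16.
Summing (S+T)·P(x,y) over outcomes with S > T gives 87/16.
E[S + T | S > T] = (87/16) / (11/16) = 87/11.

87/11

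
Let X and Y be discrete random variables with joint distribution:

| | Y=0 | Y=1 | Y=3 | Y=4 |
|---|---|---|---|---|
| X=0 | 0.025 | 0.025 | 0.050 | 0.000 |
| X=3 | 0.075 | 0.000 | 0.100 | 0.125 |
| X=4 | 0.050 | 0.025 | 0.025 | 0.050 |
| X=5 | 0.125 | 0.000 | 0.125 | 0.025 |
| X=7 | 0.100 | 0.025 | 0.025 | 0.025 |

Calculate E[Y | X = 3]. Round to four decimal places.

P(X = 3) = 0.300.
Σ Y·P over the event = 0·(0.075) + 3·(0.100) + 4·(0.125) = 0.800.
E[Y | X = 3] = (0.800) / (0.300) = 2.6667.

2.6667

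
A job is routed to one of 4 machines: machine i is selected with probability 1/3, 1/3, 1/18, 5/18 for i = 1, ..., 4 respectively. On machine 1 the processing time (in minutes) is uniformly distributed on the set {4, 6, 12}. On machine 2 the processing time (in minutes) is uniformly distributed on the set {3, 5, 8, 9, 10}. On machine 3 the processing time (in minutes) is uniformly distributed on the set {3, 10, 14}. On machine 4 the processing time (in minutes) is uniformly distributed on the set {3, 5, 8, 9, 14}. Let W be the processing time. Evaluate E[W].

E[W | machine 1] = (4+6+12)/3 = 22/3.
E[W | machine 2] = (3+5+8+9+10)/5 = 7.
E[W | machine 3] = (3+10+14)/3 = 9.
E[W | machine 4] = (3+5+8+9+14)/5 = 39/5.
E[W] = (1/3)·(22/3) + (1/3)·(7) + (1/18)·(9) + (5/18)·(39/5) = 67/9.

67/9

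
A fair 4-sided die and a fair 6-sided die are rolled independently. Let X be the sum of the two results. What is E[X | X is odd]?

P(X is odd) = 1/2.
Σ over the event: 3·1/12 + 5·1/6 + 7·1/6 + 9·1/12 = 3.
E[X | X is odd] = (3) / (1/2) = 6.

6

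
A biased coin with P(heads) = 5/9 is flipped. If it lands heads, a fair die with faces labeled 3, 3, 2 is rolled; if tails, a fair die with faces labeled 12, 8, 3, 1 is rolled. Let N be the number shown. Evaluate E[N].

112/27

E[N | heads] = (3+3+2)/3 = 8/3.
E[N | tails] = (12+8+3+1)/4 = 6.
E[N] = (5/9)·(8/3) + (4/9)·(6) = 112/27.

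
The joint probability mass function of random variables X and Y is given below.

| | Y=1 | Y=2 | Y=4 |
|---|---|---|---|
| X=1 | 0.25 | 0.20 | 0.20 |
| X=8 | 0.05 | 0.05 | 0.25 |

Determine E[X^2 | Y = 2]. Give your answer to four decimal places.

13.6000

P(Y = 2) = 0.25.
Σ X^2·P over the event = 1·(0.20) + 64·(0.05) = 3.40.
E[X^2 | Y = 2] = (3.40) / (0.25) = 13.6000.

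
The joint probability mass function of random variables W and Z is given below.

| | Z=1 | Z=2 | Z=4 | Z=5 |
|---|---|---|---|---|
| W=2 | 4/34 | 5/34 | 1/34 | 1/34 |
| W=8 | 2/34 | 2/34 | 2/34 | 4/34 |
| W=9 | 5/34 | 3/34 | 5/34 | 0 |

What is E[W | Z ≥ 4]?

P(Z ≥ 4) = 13/34.
Summing W·P(W=x,Z=y) over the conditioning event gives 97/34.
E[W | Z ≥ 4] = (97/34) / (13/34) = 97/13.

97/13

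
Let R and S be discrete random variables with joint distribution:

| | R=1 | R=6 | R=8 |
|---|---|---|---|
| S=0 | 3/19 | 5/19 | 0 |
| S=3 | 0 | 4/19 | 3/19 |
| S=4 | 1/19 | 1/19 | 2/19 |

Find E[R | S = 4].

P(S = 4) = 4/19.
Σ R·P over the event = 1·(1/19) + 6·(1/19) + 8·(2/19) = 23/19.
E[R | S = 4] = (23/19) / (4/19) = 23/4.

23/4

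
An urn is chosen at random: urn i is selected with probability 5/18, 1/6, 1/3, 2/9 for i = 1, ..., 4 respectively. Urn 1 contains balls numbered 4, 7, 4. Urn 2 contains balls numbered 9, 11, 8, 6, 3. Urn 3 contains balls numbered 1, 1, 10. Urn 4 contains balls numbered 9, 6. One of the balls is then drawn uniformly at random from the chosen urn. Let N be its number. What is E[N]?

E[N | urn 1] = (4+7+4)/3 = 5.
E[N | urn 2] = (9+11+8+6+3)/5 = 37/5.
E[N | urn 3] = (1+1+10)/3 = 4.
E[N | urn 4] = (9+6)/2 = 15/2.
E[N] = (5/18)·(5) + (1/6)·(37/5) + (1/3)·(4) + (2/9)·(15/2) = 253/45.

253/45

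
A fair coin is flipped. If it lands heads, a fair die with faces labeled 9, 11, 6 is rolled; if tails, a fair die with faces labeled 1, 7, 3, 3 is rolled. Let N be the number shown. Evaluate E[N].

73/12

E[N | heads] = (9+11+6)/3 = 26/3.
E[N | tails] = (1+7+3+3)/4 = 7/2.
By the law of total expectation,
E[N] = (1/2)·(26/3) + (1/2)·(7/2) = 73/12.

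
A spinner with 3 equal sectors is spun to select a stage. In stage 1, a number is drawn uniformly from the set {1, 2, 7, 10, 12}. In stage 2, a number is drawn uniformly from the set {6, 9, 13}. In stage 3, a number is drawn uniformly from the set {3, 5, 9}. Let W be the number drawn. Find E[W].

E[W | stage 1] = (1+2+7+10+12)/5 = 32/5.
E[W | stage 2] = (6+9+13)/3 = 28/3.
E[W | stage 3] = (3+5+9)/3 = 17/3.
By the law of total expectation,
E[W] = (1/3)·(32/5) + (1/3)·(28/3) + (1/3)·(17/3) = 107/15.

107/15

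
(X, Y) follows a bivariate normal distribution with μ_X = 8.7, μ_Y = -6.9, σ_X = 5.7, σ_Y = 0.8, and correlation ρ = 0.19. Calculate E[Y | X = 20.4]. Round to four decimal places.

The regression of Y on X has slope ρ·σ_Y/σ_X and passes through (μ_X, μ_Y).
E[Y | X=20.4] = -6.9 + (0.19)·(0.8/5.7)·(20.4 − (8.7)) = -6.9 + (0.026667)·(11.7) = -6.5880.

-6.5880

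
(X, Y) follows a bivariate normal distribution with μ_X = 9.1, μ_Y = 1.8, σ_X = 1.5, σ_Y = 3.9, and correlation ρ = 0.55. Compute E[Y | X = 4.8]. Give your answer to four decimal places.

-4.3490

For a bivariate normal, E[Y | X=x] = μ_Y + ρ·(σ_Y/σ_X)·(x − μ_X).
E[Y | X=4.8] = 1.8 + (0.55)·(3.9/1.5)·(4.8 − (9.1)) = 1.8 + (1.43)·(-4.3) = -4.3490.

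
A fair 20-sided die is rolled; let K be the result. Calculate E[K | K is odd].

Given K is odd, K is equally likely to be any of {1, 3, 5, 7, 9, 11, 13, 15, 17, 19}.
E[K | K is odd] = (1 + 3 + 5 + 7 + 9 + 11 + 13 + 15 + 17 + 19) / 10 = 10.

10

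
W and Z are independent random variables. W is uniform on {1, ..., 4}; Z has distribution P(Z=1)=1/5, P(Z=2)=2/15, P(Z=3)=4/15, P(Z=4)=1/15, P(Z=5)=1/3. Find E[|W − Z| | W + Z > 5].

61/33

P(W + Z > 5) = 11/20.
Summing |W−Z|·P(x,y) over outcomes with W + Z > 5 gives 61/60.
E[|W − Z| | W + Z > 5] = (61/60) / (11/20) = 61/33.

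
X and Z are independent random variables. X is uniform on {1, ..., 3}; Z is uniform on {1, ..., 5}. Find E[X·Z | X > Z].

P(X > Z) = 1/5.
Summing XZ·P(x,y) over outcomes with X > Z gives 11/15.
E[X·Z | X > Z] = (11/15) / (1/5) = 11/3.

11/3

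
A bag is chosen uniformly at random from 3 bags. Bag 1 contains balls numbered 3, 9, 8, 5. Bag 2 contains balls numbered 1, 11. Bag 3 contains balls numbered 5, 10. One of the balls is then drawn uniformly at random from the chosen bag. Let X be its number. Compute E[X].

79/12

E[X | bag 1] = (3+9+8+5)/4 = 25/4.
E[X | bag 2] = (1+11)/2 = 6.
E[X | bag 3] = (5+10)/2 = 15/2.
By the law of total expectation,
E[X] = (1/3)·(25/4) + (1/3)·(6) + (1/3)·(15/2) = 79/12.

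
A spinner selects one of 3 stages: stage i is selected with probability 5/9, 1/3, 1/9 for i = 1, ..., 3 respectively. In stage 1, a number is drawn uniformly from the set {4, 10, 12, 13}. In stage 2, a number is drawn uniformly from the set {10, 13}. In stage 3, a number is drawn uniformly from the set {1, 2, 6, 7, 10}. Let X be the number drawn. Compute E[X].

1769/180

E[X | stage 1] = (4+10+12+13)/4 = 39/4.
E[X | stage 2] = (10+13)/2 = 23/2.
E[X | stage 3] = (1+2+6+7+10)/5 = 26/5.
By the law of total expectation,
E[X] = (5/9)·(39/4) + (1/3)·(23/2) + (1/9)·(26/5) = 1769/180.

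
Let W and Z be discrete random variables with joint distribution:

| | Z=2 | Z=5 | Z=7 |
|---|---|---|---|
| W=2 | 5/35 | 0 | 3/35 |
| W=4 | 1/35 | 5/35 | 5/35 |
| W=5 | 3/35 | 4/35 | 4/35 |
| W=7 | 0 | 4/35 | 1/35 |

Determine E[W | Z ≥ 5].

P(Z ≥ 5) = 26/35.
Summing W·P(W=x,Z=y) over the conditioning event gives 121/35.
E[W | Z ≥ 5] = (121/35) / (26/35) = 121/26.

121/26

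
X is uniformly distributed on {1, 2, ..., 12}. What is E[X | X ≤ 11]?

6

Given X ≤ 11, X is equally likely to be any of {1, 2, 3, 4, 5, 6, 7, 8, 9, 10, 11}.
E[X | X ≤ 11] = (1 + 2 + 3 + 4 + 5 + 6 + 7 + 8 + 9 + 10 + 11) / 11 = 6.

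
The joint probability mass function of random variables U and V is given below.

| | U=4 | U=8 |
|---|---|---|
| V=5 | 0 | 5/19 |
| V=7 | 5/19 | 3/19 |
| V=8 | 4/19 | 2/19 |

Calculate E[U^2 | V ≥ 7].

P(V ≥ 7) = 14/19.
Σ U^2·P over the event = 16·(5/19) + 16·(4/19) + 64·(3/19) + 64·(2/19) = 464/19.
E[U^2 | V ≥ 7] = (464/19) / (14/19) = 232/7.

232/7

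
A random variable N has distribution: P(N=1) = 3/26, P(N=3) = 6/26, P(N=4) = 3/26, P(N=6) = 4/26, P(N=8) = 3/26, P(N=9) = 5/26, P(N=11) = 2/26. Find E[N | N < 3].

1

P(N < 3) = 3/26.
Σ over the event: 1·3/26 = 3/26.
E[N | N < 3] = (3/26) / (3/26) = 1.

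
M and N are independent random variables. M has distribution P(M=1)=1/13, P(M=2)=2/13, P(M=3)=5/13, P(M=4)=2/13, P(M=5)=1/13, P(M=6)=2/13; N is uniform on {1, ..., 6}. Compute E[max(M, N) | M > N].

69/16

P(M > N) = 16/39.
Summing max(M,N)·P(x,y) over outcomes with M > N gives 23/13.
E[max(M, N) | M > N] = (23/13) / (16/39) = 69/16.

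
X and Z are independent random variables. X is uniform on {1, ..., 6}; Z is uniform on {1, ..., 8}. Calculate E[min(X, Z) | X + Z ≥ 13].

17/3

P(X + Z ≥ 13) = 1/16.
Summing min(X,Z)·P(x,y) over outcomes with X + Z ≥ 13 gives 17/48.
E[min(X, Z) | X + Z ≥ 13] = (17/48) / (1/16) = 17/3.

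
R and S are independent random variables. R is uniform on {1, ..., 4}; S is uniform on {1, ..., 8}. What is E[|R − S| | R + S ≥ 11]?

4

Outcomes with R + S ≥ 11: (3,8), (4,7), (4,8), each with probability 1/32.
E[|R − S| | R + S ≥ 11] = (5 + 3 + 4) / 3 = 4.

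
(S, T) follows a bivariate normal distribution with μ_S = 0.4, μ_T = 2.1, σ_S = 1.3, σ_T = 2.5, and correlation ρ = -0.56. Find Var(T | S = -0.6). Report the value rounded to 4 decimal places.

For a bivariate normal, Var(T | S=x) = σ_T²(1 − ρ²).
Var(T | S=-0.6) = (2.5)²·(1 − (-0.56)²) = 6.25·0.6864 = 4.2900.

4.2900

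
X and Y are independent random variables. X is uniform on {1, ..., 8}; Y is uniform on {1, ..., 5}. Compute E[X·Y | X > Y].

P(X > Y) = 5/8.
Summing XY·P(x,y) over outcomes with X > Y gives 10.
E[X·Y | X > Y] = (10) / (5/8) = 16.

16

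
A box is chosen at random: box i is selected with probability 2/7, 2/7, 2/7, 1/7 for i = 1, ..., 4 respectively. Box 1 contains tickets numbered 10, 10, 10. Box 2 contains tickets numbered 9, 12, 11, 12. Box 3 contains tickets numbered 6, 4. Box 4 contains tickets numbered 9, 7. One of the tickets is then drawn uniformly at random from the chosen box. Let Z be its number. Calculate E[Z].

E[Z | box 1] = (10+10+10)/3 = 10.
E[Z | box 2] = (9+12+11+12)/4 = 11.
E[Z | box 3] = (6+4)/2 = 5.
E[Z | box 4] = (9+7)/2 = 8.
E[Z] = (2/7)·(10) + (2/7)·(11) + (2/7)·(5) + (1/7)·(8) = 60/7.

60/7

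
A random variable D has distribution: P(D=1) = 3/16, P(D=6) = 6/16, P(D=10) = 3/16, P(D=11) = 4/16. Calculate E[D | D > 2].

110/13

P(D > 2) = 13/16.
Σ over the event: 6·3/8 + 10·3/16 + 11·1/4 = 55/8.
E[D | D > 2] = (55/8) / (13/16) = 110/13.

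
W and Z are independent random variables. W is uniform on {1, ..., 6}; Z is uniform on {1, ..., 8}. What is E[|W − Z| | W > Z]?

7/3

P(W > Z) = 5/16.
Summing |W−Z|·P(x,y) over outcomes with W > Z gives 35/48.
E[|W − Z| | W > Z] = (35/48) / (5/16) = 7/3.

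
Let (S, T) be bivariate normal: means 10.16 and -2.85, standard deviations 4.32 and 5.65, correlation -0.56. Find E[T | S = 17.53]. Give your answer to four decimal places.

-8.2478

For a bivariate normal, E[T | S=x] = μ_T + ρ·(σ_T/σ_S)·(x − μ_S).
E[T | S=17.53] = -2.85 + (-0.56)·(5.65/4.32)·(17.53 − (10.16)) = -2.85 + (-0.732407)·(7.37) = -8.2478.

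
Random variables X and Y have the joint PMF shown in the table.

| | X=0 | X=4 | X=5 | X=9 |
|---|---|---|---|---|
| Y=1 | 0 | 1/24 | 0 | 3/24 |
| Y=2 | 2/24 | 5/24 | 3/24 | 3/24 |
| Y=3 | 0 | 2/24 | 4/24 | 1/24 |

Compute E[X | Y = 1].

P(Y = 1) = 1/6.
Summing X·P(X=x,Y=y) over the conditioning event gives 31/24.
E[X | Y = 1] = (31/24) / (1/6) = 31/4.

31/4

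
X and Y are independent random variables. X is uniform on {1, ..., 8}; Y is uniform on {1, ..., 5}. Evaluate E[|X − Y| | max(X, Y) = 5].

20/9

Outcomes with max(X, Y) = 5: (1,5), (2,5), (3,5), (4,5), (5,1), (5,2), (5,3), (5,4), (5,5), each with probability 1/40.
E[|X − Y| | max(X, Y) = 5] = (4 + 3 + 2 + 1 + 4 + 3 + 2 + 1 + 0) / 9 = 20/9.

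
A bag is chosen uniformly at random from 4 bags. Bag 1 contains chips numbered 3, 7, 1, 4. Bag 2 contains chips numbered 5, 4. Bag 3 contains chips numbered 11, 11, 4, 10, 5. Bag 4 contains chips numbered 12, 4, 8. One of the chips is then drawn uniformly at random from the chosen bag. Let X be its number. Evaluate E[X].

E[X | bag 1] = (3+7+1+4)/4 = 15/4.
E[X | bag 2] = (5+4)/2 = 9/2.
E[X | bag 3] = (11+11+4+10+5)/5 = 41/5.
E[X | bag 4] = (12+4+8)/3 = 8.
By the law of total expectation,
E[X] = (1/4)·(15/4) + (1/4)·(9/2) + (1/4)·(41/5) + (1/4)·(8) = 489/80.

489/80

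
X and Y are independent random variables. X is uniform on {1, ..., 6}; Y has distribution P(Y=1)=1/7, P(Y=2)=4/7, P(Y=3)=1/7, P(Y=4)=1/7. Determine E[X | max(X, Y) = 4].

17/5

P(max(X, Y) = 4) = 5/21.
Summing X·P(x,y) over outcomes with max(X, Y) = 4 gives 17/21.
E[X | max(X, Y) = 4] = (17/21) / (5/21) = 17/5.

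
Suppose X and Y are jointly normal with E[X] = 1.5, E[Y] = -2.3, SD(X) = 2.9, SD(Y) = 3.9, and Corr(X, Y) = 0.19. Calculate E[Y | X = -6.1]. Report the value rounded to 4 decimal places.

-4.2419

The regression of Y on X has slope ρ·σ_Y/σ_X and passes through (μ_X, μ_Y).
E[Y | X=-6.1] = -2.3 + (0.19)·(3.9/2.9)·(-6.1 − (1.5)) = -2.3 + (0.255517)·(-7.6) = -4.2419.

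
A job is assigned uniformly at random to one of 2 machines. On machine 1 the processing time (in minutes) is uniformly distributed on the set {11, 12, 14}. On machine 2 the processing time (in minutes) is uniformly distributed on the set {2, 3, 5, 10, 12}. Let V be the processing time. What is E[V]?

E[V | machine 1] = (11+12+14)/3 = 37/3.
E[V | machine 2] = (2+3+5+10+12)/5 = 32/5.
By the law of total expectation,
E[V] = (1/2)·(37/3) + (1/2)·(32/5) = 281/30.

281/30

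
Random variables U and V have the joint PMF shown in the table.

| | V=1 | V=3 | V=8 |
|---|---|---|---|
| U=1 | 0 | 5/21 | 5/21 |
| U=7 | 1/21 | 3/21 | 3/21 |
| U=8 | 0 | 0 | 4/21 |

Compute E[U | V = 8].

29/6

P(V = 8) = 4/7.
Σ U·P over the event = 1·(5/21) + 7·(3/21) + 8·(4/21) = 58/21.
E[U | V = 8] = (58/21) / (4/7) = 29/6.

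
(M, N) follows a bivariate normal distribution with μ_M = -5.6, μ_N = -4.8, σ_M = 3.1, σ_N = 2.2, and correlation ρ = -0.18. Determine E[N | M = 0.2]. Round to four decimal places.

For a bivariate normal, E[N | M=x] = μ_N + ρ·(σ_N/σ_M)·(x − μ_M).
E[N | M=0.2] = -4.8 + (-0.18)·(2.2/3.1)·(0.2 − (-5.6)) = -4.8 + (-0.12774)·(5.8) = -5.5409.

-5.5409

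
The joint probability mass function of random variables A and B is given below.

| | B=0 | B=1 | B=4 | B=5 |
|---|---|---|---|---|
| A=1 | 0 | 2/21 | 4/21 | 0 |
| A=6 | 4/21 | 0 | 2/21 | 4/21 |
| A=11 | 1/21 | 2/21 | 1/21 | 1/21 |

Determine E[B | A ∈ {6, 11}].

P(A ∈ {6, 11}) = 5/7.
Summing B·P(A=x,B=y) over the conditioning event gives 13/7.
E[B | A ∈ {6, 11}] = (13/7) / (5/7) = 13/5.

13/5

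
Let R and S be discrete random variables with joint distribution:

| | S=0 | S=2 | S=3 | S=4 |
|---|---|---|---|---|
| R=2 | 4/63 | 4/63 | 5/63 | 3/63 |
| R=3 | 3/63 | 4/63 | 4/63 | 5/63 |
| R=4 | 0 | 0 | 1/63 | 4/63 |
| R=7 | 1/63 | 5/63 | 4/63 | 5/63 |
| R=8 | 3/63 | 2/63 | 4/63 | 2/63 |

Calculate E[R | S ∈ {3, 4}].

174/37

P(S ∈ {3, 4}) = 37/63.
Summing R·P(R=x,S=y) over the conditioning event gives 58/21.
E[R | S ∈ {3, 4}] = (58/21) / (37/63) = 174/37.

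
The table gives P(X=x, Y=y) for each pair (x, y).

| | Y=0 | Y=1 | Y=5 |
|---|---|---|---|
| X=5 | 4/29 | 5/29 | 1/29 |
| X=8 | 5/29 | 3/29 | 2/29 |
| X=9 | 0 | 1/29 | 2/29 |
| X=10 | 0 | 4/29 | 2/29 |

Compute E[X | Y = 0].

20/3

P(Y = 0) = 9/29.
Σ X·P over the event = 5·(4/29) + 8·(5/29) = 60/29.
E[X | Y = 0] = (60/29) / (9/29) = 20/3.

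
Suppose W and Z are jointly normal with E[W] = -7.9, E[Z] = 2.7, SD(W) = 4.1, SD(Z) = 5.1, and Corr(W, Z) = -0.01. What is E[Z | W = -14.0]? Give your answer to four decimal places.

For a bivariate normal, E[Z | W=x] = μ_Z + ρ·(σ_Z/σ_W)·(x − μ_W).
E[Z | W=-14.0] = 2.7 + (-0.01)·(5.1/4.1)·(-14.0 − (-7.9)) = 2.7 + (-0.012439)·(-6.1) = 2.7759.

2.7759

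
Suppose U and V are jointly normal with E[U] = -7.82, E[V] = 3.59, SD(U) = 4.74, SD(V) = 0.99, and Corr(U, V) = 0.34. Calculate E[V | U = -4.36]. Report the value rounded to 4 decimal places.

E[V | U=x] = μ_V + ρ(σ_V/σ_U)(x − μ_U) for jointly normal variables.
E[V | U=-4.36] = 3.59 + (0.34)·(0.99/4.74)·(-4.36 − (-7.82)) = 3.59 + (0.071013)·(3.46) = 3.8357.

3.8357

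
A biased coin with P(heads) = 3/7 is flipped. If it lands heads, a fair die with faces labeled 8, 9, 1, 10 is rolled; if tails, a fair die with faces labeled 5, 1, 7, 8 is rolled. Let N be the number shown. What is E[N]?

E[N | heads] = (8+9+1+10)/4 = 7.
E[N | tails] = (5+1+7+8)/4 = 21/4.
By the law of total expectation,
E[N] = (3/7)·(7) + (4/7)·(21/4) = 6.

6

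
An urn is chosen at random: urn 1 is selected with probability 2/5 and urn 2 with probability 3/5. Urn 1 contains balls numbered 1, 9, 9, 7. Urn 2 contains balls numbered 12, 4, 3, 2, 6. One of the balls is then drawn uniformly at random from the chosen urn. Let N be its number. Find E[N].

E[N | urn 1] = (1+9+9+7)/4 = 13/2.
E[N | urn 2] = (12+4+3+2+6)/5 = 27/5.
E[N] = (2/5)·(13/2) + (3/5)·(27/5) = 146/25.

146/25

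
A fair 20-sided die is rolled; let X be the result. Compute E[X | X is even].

11

Given X is even, X is equally likely to be any of {2, 4, 6, 8, 10, 12, 14, 16, 18, 20}.
E[X | X is even] = (2 + 4 + 6 + 8 + 10 + 12 + 14 + 16 + 18 + 20) / 10 = 11.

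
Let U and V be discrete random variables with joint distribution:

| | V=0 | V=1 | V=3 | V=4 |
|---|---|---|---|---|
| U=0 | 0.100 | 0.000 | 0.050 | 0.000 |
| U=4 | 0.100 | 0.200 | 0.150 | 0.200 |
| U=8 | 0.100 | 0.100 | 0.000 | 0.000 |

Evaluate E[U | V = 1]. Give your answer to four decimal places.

5.3333

P(V = 1) = 0.300.
Summing U·P(U=x,V=y) over the conditioning event gives 1.600.
E[U | V = 1] = (1.600) / (0.300) = 5.3333.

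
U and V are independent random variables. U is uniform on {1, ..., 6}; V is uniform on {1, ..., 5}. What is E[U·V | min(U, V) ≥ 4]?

Outcomes with min(U, V) ≥ 4: (4,4), (4,5), (5,4), (5,5), (6,4), (6,5), each with probability 1/30.
E[U·V | min(U, V) ≥ 4] = (16 + 20 + 20 + 25 + 24 + 30) / 6 = 45/2.

45/2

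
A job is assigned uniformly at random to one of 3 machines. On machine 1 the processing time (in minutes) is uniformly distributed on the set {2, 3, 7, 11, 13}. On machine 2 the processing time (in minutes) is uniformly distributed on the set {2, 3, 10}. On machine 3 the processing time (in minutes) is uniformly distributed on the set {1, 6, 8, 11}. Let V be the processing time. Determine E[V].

E[V | machine 1] = (2+3+7+11+13)/5 = 36/5.
E[V | machine 2] = (2+3+10)/3 = 5.
E[V | machine 3] = (1+6+8+11)/4 = 13/2.
By the law of total expectation,
E[V] = (1/3)·(36/5) + (1/3)·(5) + (1/3)·(13/2) = 187/30.

187/30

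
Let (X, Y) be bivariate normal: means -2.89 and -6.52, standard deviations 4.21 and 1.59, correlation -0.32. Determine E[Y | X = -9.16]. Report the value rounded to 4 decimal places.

For a bivariate normal, E[Y | X=x] = μ_Y + ρ·(σ_Y/σ_X)·(x − μ_X).
E[Y | X=-9.16] = -6.52 + (-0.32)·(1.59/4.21)·(-9.16 − (-2.89)) = -6.52 + (-0.12086)·(-6.27) = -5.7622.

-5.7622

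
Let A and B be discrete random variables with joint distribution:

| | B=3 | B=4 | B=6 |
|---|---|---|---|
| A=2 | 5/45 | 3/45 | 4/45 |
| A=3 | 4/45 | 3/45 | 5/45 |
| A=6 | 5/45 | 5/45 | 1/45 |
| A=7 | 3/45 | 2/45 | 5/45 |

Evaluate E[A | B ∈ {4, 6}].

P(B ∈ {4, 6}) = 28/45.
Σ A·P over the event = 2·(3/45) + 2·(4/45) + 3·(3/45) + 3·(5/45) + 6·(5/45) + 6·(1/45) + 7·(2/45) + 7·(5/45) = 41/15.
E[A | B ∈ {4, 6}] = (41/15) / (28/45) = 123/28.

123/28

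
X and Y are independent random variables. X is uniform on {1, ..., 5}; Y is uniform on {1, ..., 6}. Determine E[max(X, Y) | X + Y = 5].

P(X + Y = 5) = 2/15.
Summing max(X,Y)·P(x,y) over outcomes with X + Y = 5 gives 7/15.
E[max(X, Y) | X + Y = 5] = (7/15) / (2/15) = 7/2.

7/2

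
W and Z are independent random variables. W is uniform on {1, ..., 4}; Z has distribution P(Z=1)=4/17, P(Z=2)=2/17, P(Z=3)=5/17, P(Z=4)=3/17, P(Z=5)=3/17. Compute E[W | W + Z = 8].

7/2

P(W + Z = 8) = 3/34.
Summing W·P(x,y) over outcomes with W + Z = 8 gives 21/68.
E[W | W + Z = 8] = (21/68) / (3/34) = 7/2.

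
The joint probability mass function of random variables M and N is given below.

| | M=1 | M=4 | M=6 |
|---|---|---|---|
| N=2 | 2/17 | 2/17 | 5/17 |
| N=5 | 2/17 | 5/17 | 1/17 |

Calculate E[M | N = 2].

P(N = 2) = 9/17.
Σ M·P over the event = 1·(2/17) + 4·(2/17) + 6·(5/17) = 40/17.
E[M | N = 2] = (40/17) / (9/17) = 40/9.

40/9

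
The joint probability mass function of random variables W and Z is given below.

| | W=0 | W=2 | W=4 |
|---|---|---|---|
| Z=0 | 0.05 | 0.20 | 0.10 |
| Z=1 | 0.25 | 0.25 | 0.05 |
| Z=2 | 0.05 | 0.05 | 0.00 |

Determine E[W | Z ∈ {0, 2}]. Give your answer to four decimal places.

2.0000

P(Z ∈ {0, 2}) = 0.45.
Σ W·P over the event = 0·(0.05) + 0·(0.05) + 2·(0.20) + 2·(0.05) + 4·(0.10) = 0.90.
E[W | Z ∈ {0, 2}] = (0.90) / (0.45) = 2.0000.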